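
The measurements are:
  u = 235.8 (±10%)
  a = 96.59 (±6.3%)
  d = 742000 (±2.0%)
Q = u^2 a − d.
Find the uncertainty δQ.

1.13e+06

Let p = u^2·a = 5.371e+06. δp/p = √((2·δu/u)² + (1·δa/a)²) = √(0.0400 + 0.00397) = 0.210, so δp = 1.13e+06.
Q = p − d: δQ = √(δp² + δd²) = √(1.27e+12 + 2.2e+08) = 1.13e+06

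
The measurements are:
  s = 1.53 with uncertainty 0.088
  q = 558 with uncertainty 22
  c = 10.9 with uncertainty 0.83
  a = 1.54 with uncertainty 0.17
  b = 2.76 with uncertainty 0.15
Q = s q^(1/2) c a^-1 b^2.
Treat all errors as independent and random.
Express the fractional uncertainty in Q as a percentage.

18.3%

Since Q is a product/quotient, work with relative uncertainties:
  (1·δs/s)² = (1×0.0575)² = 0.00331;  (½·δq/q)² = (0.5×0.0394)² = 0.000389;  (1·δc/c)² = (1×0.0761)² = 0.00580;  (-1·δa/a)² = (-1×0.110)² = 0.0122;  (2·δb/b)² = (2×0.0543)² = 0.0118
δQ/Q = √(0.0335) = 0.183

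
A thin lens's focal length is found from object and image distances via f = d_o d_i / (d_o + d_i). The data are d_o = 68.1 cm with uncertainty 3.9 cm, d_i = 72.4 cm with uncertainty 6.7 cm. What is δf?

1.88 cm

∂f/∂d_o = (d_i/(d_o+d_i))² = 0.266;  ∂f/∂d_i = (d_o/(d_o+d_i))² = 0.235
δf = √((∂f/∂d_o · δd_o)² + (∂f/∂d_i · δd_i)²) = √(1.07 + 2.48) = 1.88 cm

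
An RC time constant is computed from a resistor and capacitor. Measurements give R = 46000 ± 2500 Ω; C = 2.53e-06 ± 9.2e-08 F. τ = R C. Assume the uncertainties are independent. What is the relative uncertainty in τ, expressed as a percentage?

6.54%

Each factor contributes (exponent × relative error)² to (δτ/τ)²:
  (1·δR/R)² = (1×0.0543)² = 0.00295;  (1·δC/C)² = (1×0.0364)² = 0.00132
δτ/τ = √(0.00428) = 0.0654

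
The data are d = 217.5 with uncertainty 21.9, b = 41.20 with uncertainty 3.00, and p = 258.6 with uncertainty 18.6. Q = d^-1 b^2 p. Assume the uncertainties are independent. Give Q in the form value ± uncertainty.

2018 ± 386

Relative error in a monomial: (δQ/Q)² = Σ (nᵢ · δxᵢ/xᵢ)².
  (-1·δd/d)² = (-1×0.101)² = 0.0101;  (2·δb/b)² = (2×0.0728)² = 0.0212;  (1·δp/p)² = (1×0.0719)² = 0.00517
δQ/Q = √(0.0365) = 0.191
Q = 2018, so δQ = 0.191 × 2018 = 386.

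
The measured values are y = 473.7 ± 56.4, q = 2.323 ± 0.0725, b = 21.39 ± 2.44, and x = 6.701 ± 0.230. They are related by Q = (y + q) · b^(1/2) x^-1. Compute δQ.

44.6

Let u = y + q = 476.0. δu = √(δy² + δq²) = √(3180 + 0.00526) = 56.4, so δu/u = 0.118.
Q is then a monomial in u, b, x:
δQ/Q = √((δu/u)² + (½·δb/b)² + (-1·δx/x)²) = √(0.0140 + 0.00325 + 0.00118) = 0.136
Q = 328.5, so δQ = 0.136 × 328.5 = 44.6.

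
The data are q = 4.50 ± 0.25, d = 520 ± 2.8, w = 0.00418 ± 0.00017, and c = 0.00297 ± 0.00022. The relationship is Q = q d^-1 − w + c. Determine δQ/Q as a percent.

Let p = q·d^-1 = 0.00865. δp/p = √((1·δq/q)² + (-1·δd/d)²) = √(0.00309 + 2.9e-05) = 0.0558, so δp = 0.000483.
Q = p − w + c: δQ = √(δp² + δw² + δc²) = √(2.33e-07 + 2.89e-08 + 4.84e-08) = 0.000557
Q = 0.00744, so δQ/Q = 0.000557/0.00744 = 0.0749.

7.49%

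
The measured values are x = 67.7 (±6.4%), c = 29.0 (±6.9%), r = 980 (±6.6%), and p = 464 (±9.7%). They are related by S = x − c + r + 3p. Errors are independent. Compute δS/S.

0.0621

For a sum/difference, combine absolute errors in quadrature:
  (δx)² = 18.8;  (δc)² = 4.00;  (δr)² = 4180;  (3·δp)² = 18200
δS = √(22400) = 150
S = 2410, so δS/S = 150/2410 = 0.0621.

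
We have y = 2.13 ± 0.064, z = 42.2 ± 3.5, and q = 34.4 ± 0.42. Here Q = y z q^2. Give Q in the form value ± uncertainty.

Since Q is a product/quotient, work with relative uncertainties:
  (1·δy/y)² = (1×0.0300)² = 0.000903;  (1·δz/z)² = (1×0.0829)² = 0.00688;  (2·δq/q)² = (2×0.0122)² = 0.000596
δQ/Q = √(0.00838) = 0.0915
Q = 1.06e+05, so δQ = 0.0915 × 1.06e+05 = 9740.

(1.06 ± 0.0974) × 10^5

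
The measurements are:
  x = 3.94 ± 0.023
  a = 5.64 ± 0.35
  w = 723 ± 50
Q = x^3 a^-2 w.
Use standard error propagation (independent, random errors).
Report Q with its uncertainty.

Products/powers → add relative errors in quadrature, weighted by exponent:
  (3·δx/x)² = (3×0.00584)² = 0.000307;  (-2·δa/a)² = (-2×0.0621)² = 0.0154;  (1·δw/w)² = (1×0.0692)² = 0.00478
δQ/Q = √(0.0205) = 0.143
Q = 1390, so δQ = 0.143 × 1390 = 199.

1390 ± 199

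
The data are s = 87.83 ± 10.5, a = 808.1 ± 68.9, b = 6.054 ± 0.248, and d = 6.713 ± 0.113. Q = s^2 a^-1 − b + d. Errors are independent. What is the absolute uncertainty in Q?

Let p = s^2·a^-1 = 9.546. δp/p = √((2·δs/s)² + (-1·δa/a)²) = √(0.0572 + 0.00727) = 0.254, so δp = 2.42.
Q = p − b + d: δQ = √(δp² + δb² + δd²) = √(5.87 + 0.0615 + 0.0128) = 2.44

2.44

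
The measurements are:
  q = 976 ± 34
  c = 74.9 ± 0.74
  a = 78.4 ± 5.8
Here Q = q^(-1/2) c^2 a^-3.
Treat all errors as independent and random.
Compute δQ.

8.33e-05

Each factor contributes (exponent × relative error)² to (δQ/Q)²:
  (−½·δq/q)² = (-0.5×0.0348)² = 0.000303;  (2·δc/c)² = (2×0.00988)² = 0.000390;  (-3·δa/a)² = (-3×0.0740)² = 0.0493
δQ/Q = √(0.0500) = 0.223
Q = 0.000373, so δQ = 0.223 × 0.000373 = 8.33e-05.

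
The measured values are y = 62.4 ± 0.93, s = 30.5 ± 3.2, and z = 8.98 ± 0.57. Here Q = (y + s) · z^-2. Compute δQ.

0.152

Let u = y + s = 92.9. δu = √(δy² + δs²) = √(0.865 + 10.2) = 3.33, so δu/u = 0.0359.
Q is then a monomial in u, z:
δQ/Q = √((δu/u)² + (-2·δz/z)²) = √(0.00129 + 0.0161) = 0.132
Q = 1.15, so δQ = 0.132 × 1.15 = 0.152.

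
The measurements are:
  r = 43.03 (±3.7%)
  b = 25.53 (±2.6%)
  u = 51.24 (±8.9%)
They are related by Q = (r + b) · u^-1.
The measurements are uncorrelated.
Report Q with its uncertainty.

1.338 ± 0.124

Let w = r + b = 68.56. δw = √(δr² + δb²) = √(2.53 + 0.441) = 1.72, so δw/w = 0.0252.
Q is then a monomial in w, u:
δQ/Q = √((δw/w)² + (-1·δu/u)²) = √(0.000633 + 0.00792) = 0.0925
Q = 1.338, so δQ = 0.0925 × 1.338 = 0.124.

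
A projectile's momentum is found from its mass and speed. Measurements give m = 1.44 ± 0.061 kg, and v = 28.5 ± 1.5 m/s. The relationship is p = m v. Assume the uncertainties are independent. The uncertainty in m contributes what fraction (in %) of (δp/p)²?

(δp/p)² = (1·δm/m)² + (1·δv/v)²
  m term: (1×0.0424)² = 0.00179
  v term: (1×0.0526)² = 0.00277
Total = 0.00456. Share from m = 0.00179/0.00456 = 0.393.

39.3%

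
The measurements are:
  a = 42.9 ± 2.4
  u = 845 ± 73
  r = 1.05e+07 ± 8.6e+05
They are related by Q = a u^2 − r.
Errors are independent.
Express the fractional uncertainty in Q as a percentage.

Let p = a·u^2 = 3.06e+07. δp/p = √((1·δa/a)² + (2·δu/u)²) = √(0.00313 + 0.0299) = 0.182, so δp = 5.56e+06.
Q = p − r: δQ = √(δp² + δr²) = √(3.09e+13 + 7.4e+11) = 5.63e+06
Q = 2.01e+07, so δQ/Q = 5.63e+06/2.01e+07 = 0.280.

28.0%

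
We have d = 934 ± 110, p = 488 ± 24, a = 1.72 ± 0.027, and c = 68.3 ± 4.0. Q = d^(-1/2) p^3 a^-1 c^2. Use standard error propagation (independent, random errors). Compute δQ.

2.04e+09

Products/powers → add relative errors in quadrature, weighted by exponent:
  (−½·δd/d)² = (-0.5×0.118)² = 0.00347;  (3·δp/p)² = (3×0.0492)² = 0.0218;  (-1·δa/a)² = (-1×0.0157)² = 0.000246;  (2·δc/c)² = (2×0.0586)² = 0.0137
δQ/Q = √(0.0392) = 0.198
Q = 1.03e+10, so δQ = 0.198 × 1.03e+10 = 2.04e+09.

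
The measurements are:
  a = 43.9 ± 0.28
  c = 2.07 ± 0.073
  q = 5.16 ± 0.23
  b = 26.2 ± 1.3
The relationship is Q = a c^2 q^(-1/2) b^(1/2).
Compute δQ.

Since Q is a product/quotient, work with relative uncertainties:
  (1·δa/a)² = (1×0.00638)² = 4.07e-05;  (2·δc/c)² = (2×0.0353)² = 0.00497;  (−½·δq/q)² = (-0.5×0.0446)² = 0.000497;  (½·δb/b)² = (0.5×0.0496)² = 0.000615
δQ/Q = √(0.00613) = 0.0783
Q = 424, so δQ = 0.0783 × 424 = 33.2.

33.2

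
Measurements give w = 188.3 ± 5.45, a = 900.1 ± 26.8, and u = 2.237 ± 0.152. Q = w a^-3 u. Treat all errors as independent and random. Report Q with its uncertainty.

Relative error in a monomial: (δQ/Q)² = Σ (nᵢ · δxᵢ/xᵢ)².
  (1·δw/w)² = (1×0.0289)² = 0.000838;  (-3·δa/a)² = (-3×0.0298)² = 0.00798;  (1·δu/u)² = (1×0.0679)² = 0.00462
δQ/Q = √(0.0134) = 0.116
Q = 5.776e-07, so δQ = 0.116 × 5.776e-07 = 6.69e-08.

(5.776 ± 0.669) × 10^-7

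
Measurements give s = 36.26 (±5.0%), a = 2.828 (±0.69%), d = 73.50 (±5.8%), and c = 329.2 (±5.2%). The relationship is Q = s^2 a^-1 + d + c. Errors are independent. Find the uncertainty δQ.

Let p = s^2·a^-1 = 464.9. δp/p = √((2·δs/s)² + (-1·δa/a)²) = √(0.0100 + 4.76e-05) = 0.100, so δp = 46.6.
Q = p + d + c: δQ = √(δp² + δd² + δc²) = √(2170 + 18.2 + 293) = 49.8

49.8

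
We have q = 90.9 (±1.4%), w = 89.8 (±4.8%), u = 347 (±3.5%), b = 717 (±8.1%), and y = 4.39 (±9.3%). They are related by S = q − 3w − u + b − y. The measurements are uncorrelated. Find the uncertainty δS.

60.7

Each term contributes (cᵢ δxᵢ)² to (δS)²:
  (δq)² = 1.62;  (3·δw)² = 167;  (δu)² = 148;  (δb)² = 3370;  (δy)² = 0.167
δS = √(3690) = 60.7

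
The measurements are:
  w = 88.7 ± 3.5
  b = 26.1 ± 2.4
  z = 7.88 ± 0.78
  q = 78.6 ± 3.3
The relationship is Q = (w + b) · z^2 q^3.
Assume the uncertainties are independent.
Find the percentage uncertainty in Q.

23.8%

Let u = w + b = 115. δu = √(δw² + δb²) = √(12.2 + 5.76) = 4.24, so δu/u = 0.0370.
Q is then a monomial in u, z, q:
δQ/Q = √((δu/u)² + (2·δz/z)² + (3·δq/q)²) = √(0.00137 + 0.0392 + 0.0159) = 0.238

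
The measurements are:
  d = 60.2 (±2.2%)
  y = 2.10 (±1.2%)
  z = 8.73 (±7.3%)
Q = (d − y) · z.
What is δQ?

38.8

Let u = d − y = 58.1. δu = √(δd² + δy²) = √(1.75 + 0.000635) = 1.32, so δu/u = 0.0228.
Q is then a monomial in u, z:
δQ/Q = √((δu/u)² + (1·δz/z)²) = √(0.000520 + 0.00533) = 0.0765
Q = 507, so δQ = 0.0765 × 507 = 38.8.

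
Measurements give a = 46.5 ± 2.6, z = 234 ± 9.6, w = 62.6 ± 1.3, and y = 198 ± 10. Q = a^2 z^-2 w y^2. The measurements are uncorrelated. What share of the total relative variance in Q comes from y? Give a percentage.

(δQ/Q)² = (2·δa/a)² + (-2·δz/z)² + (1·δw/w)² + (2·δy/y)²
  a term: (2×0.0559)² = 0.0125
  z term: (-2×0.0410)² = 0.00673
  w term: (1×0.0208)² = 0.000431
  y term: (2×0.0505)² = 0.0102
Total = 0.0299. Share from y = 0.0102/0.0299 = 0.342.

34.2%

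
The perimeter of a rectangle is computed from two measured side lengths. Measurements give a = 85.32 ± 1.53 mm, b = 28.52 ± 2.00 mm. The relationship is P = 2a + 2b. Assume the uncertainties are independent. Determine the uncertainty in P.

For a sum/difference, combine absolute errors in quadrature:
  (2·δa)² = 9.36;  (2·δb)² = 16.0
δP = √(25.4) = 5.04 mm

5.04 mm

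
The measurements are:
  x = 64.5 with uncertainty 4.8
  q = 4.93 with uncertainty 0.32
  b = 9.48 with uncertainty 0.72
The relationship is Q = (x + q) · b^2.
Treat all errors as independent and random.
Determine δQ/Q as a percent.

16.7%

Let u = x + q = 69.4. δu = √(δx² + δq²) = √(23.0 + 0.102) = 4.81, so δu/u = 0.0693.
Q is then a monomial in u, b:
δQ/Q = √((δu/u)² + (2·δb/b)²) = √(0.00480 + 0.0231) = 0.167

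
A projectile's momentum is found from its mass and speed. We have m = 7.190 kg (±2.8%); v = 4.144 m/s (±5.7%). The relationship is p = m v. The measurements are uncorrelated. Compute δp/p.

Products/powers → add relative errors in quadrature, weighted by exponent:
  (1·δm/m)² = (1×0.0280)² = 0.000784;  (1·δv/v)² = (1×0.0570)² = 0.00325
δp/p = √(0.00403) = 0.0635

0.0635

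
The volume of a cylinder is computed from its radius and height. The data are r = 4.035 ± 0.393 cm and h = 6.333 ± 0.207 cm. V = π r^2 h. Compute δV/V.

0.198

Since V is a product/quotient, work with relative uncertainties:
  (2·δr/r)² = (2×0.0974)² = 0.0379;  (1·δh/h)² = (1×0.0327)² = 0.00107
δV/V = √(0.0390) = 0.198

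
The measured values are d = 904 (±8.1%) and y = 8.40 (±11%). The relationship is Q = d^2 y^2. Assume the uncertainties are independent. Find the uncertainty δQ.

1.58e+07

Since Q is a product/quotient, work with relative uncertainties:
  (2·δd/d)² = (2×0.0810)² = 0.0262;  (2·δy/y)² = (2×0.110)² = 0.0484
δQ/Q = √(0.0746) = 0.273
Q = 5.77e+07, so δQ = 0.273 × 5.77e+07 = 1.58e+07.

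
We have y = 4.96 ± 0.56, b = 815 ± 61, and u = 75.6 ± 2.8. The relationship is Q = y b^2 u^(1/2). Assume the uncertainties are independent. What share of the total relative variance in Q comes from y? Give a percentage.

(δQ/Q)² = (1·δy/y)² + (2·δb/b)² + (½·δu/u)²
  y term: (1×0.113)² = 0.0127
  b term: (2×0.0748)² = 0.0224
  u term: (0.5×0.0370)² = 0.000343
Total = 0.0355. Share from y = 0.0127/0.0355 = 0.359.

35.9%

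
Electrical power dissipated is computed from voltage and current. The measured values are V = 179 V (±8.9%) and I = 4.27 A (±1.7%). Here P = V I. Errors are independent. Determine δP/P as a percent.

9.06%

Relative error in a monomial: (δP/P)² = Σ (nᵢ · δxᵢ/xᵢ)².
  (1·δV/V)² = (1×0.0890)² = 0.00792;  (1·δI/I)² = (1×0.0170)² = 0.000289
δP/P = √(0.00821) = 0.0906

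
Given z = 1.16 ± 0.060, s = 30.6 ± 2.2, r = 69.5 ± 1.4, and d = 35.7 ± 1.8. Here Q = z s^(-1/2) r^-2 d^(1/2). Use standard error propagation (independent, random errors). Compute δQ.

2.05e-05

Relative error in a monomial: (δQ/Q)² = Σ (nᵢ · δxᵢ/xᵢ)².
  (1·δz/z)² = (1×0.0517)² = 0.00268;  (−½·δs/s)² = (-0.5×0.0719)² = 0.00129;  (-2·δr/r)² = (-2×0.0201)² = 0.00162;  (½·δd/d)² = (0.5×0.0504)² = 0.000636
δQ/Q = √(0.00623) = 0.0789
Q = 0.000259, so δQ = 0.0789 × 0.000259 = 2.05e-05.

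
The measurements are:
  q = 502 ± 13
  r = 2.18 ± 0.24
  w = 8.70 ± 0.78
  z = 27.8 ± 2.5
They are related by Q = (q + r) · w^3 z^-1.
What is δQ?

Let u = q + r = 504. δu = √(δq² + δr²) = √(169 + 0.0576) = 13.0, so δu/u = 0.0258.
Q is then a monomial in u, w, z:
δQ/Q = √((δu/u)² + (3·δw/w)² + (-1·δz/z)²) = √(0.000665 + 0.0723 + 0.00809) = 0.285
Q = 11900, so δQ = 0.285 × 11900 = 3400.

3400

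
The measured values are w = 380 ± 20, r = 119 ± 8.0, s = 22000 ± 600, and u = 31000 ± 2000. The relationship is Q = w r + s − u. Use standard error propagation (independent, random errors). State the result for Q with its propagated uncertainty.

Let p = w·r = 45200. δp/p = √((1·δw/w)² + (1·δr/r)²) = √(0.00277 + 0.00452) = 0.0854, so δp = 3860.
Q = p + s − u: δQ = √(δp² + δs² + δu²) = √(1.49e+07 + 3.6e+05 + 4e+06) = 4390
Q = 36200.

36200 ± 4390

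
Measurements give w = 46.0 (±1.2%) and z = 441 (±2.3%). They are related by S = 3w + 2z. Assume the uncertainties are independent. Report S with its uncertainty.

1020 ± 20.4

Absolute uncertainties add in quadrature for a linear combination:
  (3·δw)² = 2.74;  (2·δz)² = 412
δS = √(414) = 20.4
S = 1020.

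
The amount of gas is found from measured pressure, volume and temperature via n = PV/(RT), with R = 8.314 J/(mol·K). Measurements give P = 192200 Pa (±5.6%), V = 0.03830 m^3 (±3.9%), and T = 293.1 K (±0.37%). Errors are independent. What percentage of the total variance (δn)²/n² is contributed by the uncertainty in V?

(δn/n)² = (1·δP/P)² + (1·δV/V)² + (-1·δT/T)²
  P term: (1×0.0560)² = 0.00314
  V term: (1×0.0390)² = 0.00152
  T term: (-1×0.00370)² = 1.37e-05
Total = 0.00467. Share from V = 0.00152/0.00467 = 0.326.

32.6%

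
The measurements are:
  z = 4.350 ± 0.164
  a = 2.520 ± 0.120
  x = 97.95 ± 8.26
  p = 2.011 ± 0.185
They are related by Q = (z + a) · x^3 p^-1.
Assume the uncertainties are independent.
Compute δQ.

8.69e+05

Let u = z + a = 6.870. δu = √(δz² + δa²) = √(0.0269 + 0.0144) = 0.203, so δu/u = 0.0296.
Q is then a monomial in u, x, p:
δQ/Q = √((δu/u)² + (3·δx/x)² + (-1·δp/p)²) = √(0.000875 + 0.0640 + 0.00846) = 0.271
Q = 3.21e+06, so δQ = 0.271 × 3.21e+06 = 8.69e+05.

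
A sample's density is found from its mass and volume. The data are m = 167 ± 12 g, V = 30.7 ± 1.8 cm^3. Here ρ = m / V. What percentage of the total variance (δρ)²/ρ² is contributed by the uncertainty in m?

(δρ/ρ)² = (1·δm/m)² + (-1·δV/V)²
  m term: (1×0.0719)² = 0.00516
  V term: (-1×0.0586)² = 0.00344
Total = 0.00860. Share from m = 0.00516/0.00860 = 0.600.

60.0%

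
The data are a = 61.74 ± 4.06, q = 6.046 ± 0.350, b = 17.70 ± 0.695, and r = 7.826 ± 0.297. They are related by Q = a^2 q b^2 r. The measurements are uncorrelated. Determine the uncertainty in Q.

Each factor contributes (exponent × relative error)² to (δQ/Q)²:
  (2·δa/a)² = (2×0.0658)² = 0.0173;  (1·δq/q)² = (1×0.0579)² = 0.00335;  (2·δb/b)² = (2×0.0393)² = 0.00617;  (1·δr/r)² = (1×0.0380)² = 0.00144
δQ/Q = √(0.0283) = 0.168
Q = 5.651e+07, so δQ = 0.168 × 5.651e+07 = 9.5e+06.

9.5e+06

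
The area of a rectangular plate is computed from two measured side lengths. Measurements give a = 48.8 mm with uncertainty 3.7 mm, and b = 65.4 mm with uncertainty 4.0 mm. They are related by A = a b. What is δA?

Each factor contributes (exponent × relative error)² to (δA/A)²:
  (1·δa/a)² = (1×0.0758)² = 0.00575;  (1·δb/b)² = (1×0.0612)² = 0.00374
δA/A = √(0.00949) = 0.0974
A = 3190 mm^2, so δA = 0.0974 × 3190 = 311 mm^2.

311 mm^2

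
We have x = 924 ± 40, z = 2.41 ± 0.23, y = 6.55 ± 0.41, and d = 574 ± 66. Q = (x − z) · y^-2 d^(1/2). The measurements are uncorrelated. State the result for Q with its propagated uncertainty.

515 ± 74.3

Let u = x − z = 922. δu = √(δx² + δz²) = √(1600 + 0.0529) = 40.0, so δu/u = 0.0434.
Q is then a monomial in u, y, d:
δQ/Q = √((δu/u)² + (-2·δy/y)² + (½·δd/d)²) = √(0.00188 + 0.0157 + 0.00331) = 0.144
Q = 515, so δQ = 0.144 × 515 = 74.3.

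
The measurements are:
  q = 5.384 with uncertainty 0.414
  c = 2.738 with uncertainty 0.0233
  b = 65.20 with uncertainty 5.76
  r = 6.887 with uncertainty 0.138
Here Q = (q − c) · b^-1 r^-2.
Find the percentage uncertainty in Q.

Let u = q − c = 2.646. δu = √(δq² + δc²) = √(0.171 + 0.000543) = 0.415, so δu/u = 0.157.
Q is then a monomial in u, b, r:
δQ/Q = √((δu/u)² + (-1·δb/b)² + (-2·δr/r)²) = √(0.0246 + 0.00780 + 0.00161) = 0.184

18.4%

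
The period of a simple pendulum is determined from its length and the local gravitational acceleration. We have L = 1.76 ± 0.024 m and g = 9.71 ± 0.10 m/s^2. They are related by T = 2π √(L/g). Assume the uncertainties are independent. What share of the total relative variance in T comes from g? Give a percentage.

(δT/T)² = (½·δL/L)² + (−½·δg/g)²
  L term: (0.5×0.0136)² = 4.65e-05
  g term: (-0.5×0.0103)² = 2.65e-05
Total = 7.3e-05. Share from g = 2.65e-05/7.3e-05 = 0.363.

36.3%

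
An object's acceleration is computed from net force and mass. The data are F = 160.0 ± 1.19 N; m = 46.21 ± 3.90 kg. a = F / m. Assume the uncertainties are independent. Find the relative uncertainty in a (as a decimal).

Each factor contributes (exponent × relative error)² to (δa/a)²:
  (1·δF/F)² = (1×0.00744)² = 5.53e-05;  (-1·δm/m)² = (-1×0.0844)² = 0.00712
δa/a = √(0.00718) = 0.0847

0.0847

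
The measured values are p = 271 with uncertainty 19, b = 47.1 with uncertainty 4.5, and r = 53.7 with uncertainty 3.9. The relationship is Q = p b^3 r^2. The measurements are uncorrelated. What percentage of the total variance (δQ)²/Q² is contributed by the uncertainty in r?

19.5%

(δQ/Q)² = (1·δp/p)² + (3·δb/b)² + (2·δr/r)²
  p term: (1×0.0701)² = 0.00492
  b term: (3×0.0955)² = 0.0822
  r term: (2×0.0726)² = 0.0211
Total = 0.108. Share from r = 0.0211/0.108 = 0.195.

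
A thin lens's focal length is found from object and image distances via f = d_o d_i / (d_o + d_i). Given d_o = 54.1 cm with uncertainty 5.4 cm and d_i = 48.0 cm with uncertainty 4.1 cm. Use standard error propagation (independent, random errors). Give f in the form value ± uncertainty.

25.4 ± 1.66 cm

∂f/∂d_o = (d_i/(d_o+d_i))² = 0.221;  ∂f/∂d_i = (d_o/(d_o+d_i))² = 0.281
δf = √((∂f/∂d_o · δd_o)² + (∂f/∂d_i · δd_i)²) = √(1.42 + 1.33) = 1.66 cm
f = 25.4 cm.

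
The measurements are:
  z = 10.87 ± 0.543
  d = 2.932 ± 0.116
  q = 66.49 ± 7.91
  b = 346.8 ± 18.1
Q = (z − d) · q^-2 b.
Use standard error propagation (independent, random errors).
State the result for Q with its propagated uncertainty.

0.6227 ± 0.158

Let u = z − d = 7.938. δu = √(δz² + δd²) = √(0.295 + 0.0135) = 0.555, so δu/u = 0.0699.
Q is then a monomial in u, q, b:
δQ/Q = √((δu/u)² + (-2·δq/q)² + (1·δb/b)²) = √(0.00489 + 0.0566 + 0.00272) = 0.253
Q = 0.6227, so δQ = 0.253 × 0.6227 = 0.158.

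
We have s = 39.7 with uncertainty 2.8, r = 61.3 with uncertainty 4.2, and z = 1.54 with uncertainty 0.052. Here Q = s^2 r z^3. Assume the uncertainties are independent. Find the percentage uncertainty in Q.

Products/powers → add relative errors in quadrature, weighted by exponent:
  (2·δs/s)² = (2×0.0705)² = 0.0199;  (1·δr/r)² = (1×0.0685)² = 0.00469;  (3·δz/z)² = (3×0.0338)² = 0.0103
δQ/Q = √(0.0349) = 0.187

18.7%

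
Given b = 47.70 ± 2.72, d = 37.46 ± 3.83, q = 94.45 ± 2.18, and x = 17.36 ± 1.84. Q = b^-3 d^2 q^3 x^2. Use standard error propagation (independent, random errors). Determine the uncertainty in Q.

Each factor contributes (exponent × relative error)² to (δQ/Q)²:
  (-3·δb/b)² = (-3×0.0570)² = 0.0293;  (2·δd/d)² = (2×0.102)² = 0.0418;  (3·δq/q)² = (3×0.0231)² = 0.00479;  (2·δx/x)² = (2×0.106)² = 0.0449
δQ/Q = √(0.121) = 0.348
Q = 3.283e+06, so δQ = 0.348 × 3.283e+06 = 1.14e+06.

1.14e+06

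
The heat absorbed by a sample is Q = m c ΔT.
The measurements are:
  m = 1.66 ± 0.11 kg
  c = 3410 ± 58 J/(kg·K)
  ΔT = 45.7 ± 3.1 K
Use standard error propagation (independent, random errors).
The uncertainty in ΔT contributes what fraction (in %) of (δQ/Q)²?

49.6%

(δQ/Q)² = (1·δm/m)² + (1·δc/c)² + (1·δΔT/ΔT)²
  m term: (1×0.0663)² = 0.00439
  c term: (1×0.0170)² = 0.000289
  ΔT term: (1×0.0678)² = 0.00460
Total = 0.00928. Share from ΔT = 0.00460/0.00928 = 0.496.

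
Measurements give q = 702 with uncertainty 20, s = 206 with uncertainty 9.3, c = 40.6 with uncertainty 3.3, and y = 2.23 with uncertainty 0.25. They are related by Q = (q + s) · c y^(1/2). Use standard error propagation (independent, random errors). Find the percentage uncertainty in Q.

Let u = q + s = 908. δu = √(δq² + δs²) = √(400 + 86.5) = 22.1, so δu/u = 0.0243.
Q is then a monomial in u, c, y:
δQ/Q = √((δu/u)² + (1·δc/c)² + (½·δy/y)²) = √(0.000590 + 0.00661 + 0.00314) = 0.102

10.2%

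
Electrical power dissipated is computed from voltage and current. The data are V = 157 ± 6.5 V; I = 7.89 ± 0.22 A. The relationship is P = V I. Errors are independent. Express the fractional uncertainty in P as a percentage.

For a monomial P ∝ V, I, fractional errors add in quadrature:
  (1·δV/V)² = (1×0.0414)² = 0.00171;  (1·δI/I)² = (1×0.0279)² = 0.000777
δP/P = √(0.00249) = 0.0499

4.99%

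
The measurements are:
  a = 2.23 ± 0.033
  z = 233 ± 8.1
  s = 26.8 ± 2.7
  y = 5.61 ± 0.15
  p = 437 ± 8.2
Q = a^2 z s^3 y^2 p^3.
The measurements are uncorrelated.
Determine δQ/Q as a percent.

31.5%

Q is a product of powers, so relative uncertainties combine in quadrature:
  (2·δa/a)² = (2×0.0148)² = 0.000876;  (1·δz/z)² = (1×0.0348)² = 0.00121;  (3·δs/s)² = (3×0.101)² = 0.0913;  (2·δy/y)² = (2×0.0267)² = 0.00286;  (3·δp/p)² = (3×0.0188)² = 0.00317
δQ/Q = √(0.0995) = 0.315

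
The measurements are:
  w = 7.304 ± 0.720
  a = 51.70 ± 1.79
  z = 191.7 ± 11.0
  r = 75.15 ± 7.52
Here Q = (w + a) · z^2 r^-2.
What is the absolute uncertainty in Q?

89.5

Let u = w + a = 59.00. δu = √(δw² + δa²) = √(0.518 + 3.20) = 1.93, so δu/u = 0.0327.
Q is then a monomial in u, z, r:
δQ/Q = √((δu/u)² + (2·δz/z)² + (-2·δr/r)²) = √(0.00107 + 0.0132 + 0.0401) = 0.233
Q = 383.9, so δQ = 0.233 × 383.9 = 89.5.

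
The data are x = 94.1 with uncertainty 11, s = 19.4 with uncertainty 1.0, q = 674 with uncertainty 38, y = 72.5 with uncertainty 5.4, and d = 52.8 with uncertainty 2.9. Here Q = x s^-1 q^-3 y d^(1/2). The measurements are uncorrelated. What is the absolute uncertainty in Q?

Since Q is a product/quotient, work with relative uncertainties:
  (1·δx/x)² = (1×0.117)² = 0.0137;  (-1·δs/s)² = (-1×0.0515)² = 0.00266;  (-3·δq/q)² = (-3×0.0564)² = 0.0286;  (1·δy/y)² = (1×0.0745)² = 0.00555;  (½·δd/d)² = (0.5×0.0549)² = 0.000754
δQ/Q = √(0.0512) = 0.226
Q = 8.35e-06, so δQ = 0.226 × 8.35e-06 = 1.89e-06.

1.89e-06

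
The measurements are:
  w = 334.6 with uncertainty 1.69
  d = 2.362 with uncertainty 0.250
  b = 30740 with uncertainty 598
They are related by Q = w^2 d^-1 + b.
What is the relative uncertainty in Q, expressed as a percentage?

6.49%

Let p = w^2·d^-1 = 47400. δp/p = √((2·δw/w)² + (-1·δd/d)²) = √(0.000102 + 0.0112) = 0.106, so δp = 5040.
Q = p + b: δQ = √(δp² + δb²) = √(2.54e+07 + 3.58e+05) = 5080
Q = 78140, so δQ/Q = 5080/78140 = 0.0649.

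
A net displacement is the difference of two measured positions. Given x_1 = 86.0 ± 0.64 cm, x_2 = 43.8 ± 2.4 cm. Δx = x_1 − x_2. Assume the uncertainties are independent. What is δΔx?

Sums and differences: (δΔx)² = Σ (cᵢ δxᵢ)².
  (δx_1)² = 0.410;  (δx_2)² = 5.76
δΔx = √(6.17) = 2.48 cm

2.48 cm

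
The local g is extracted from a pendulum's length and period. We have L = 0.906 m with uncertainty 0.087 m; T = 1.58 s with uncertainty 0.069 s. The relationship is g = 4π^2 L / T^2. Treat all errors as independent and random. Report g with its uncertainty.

14.3 ± 1.86 m/s^2

g is a product of powers, so relative uncertainties combine in quadrature:
  (1·δL/L)² = (1×0.0960)² = 0.00922;  (-2·δT/T)² = (-2×0.0437)² = 0.00763
δg/g = √(0.0168) = 0.130
g = 14.3 m/s^2, so δg = 0.130 × 14.3 = 1.86 m/s^2.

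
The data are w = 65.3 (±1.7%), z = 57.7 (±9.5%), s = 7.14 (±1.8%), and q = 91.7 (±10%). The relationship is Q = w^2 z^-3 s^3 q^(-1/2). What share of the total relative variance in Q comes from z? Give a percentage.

(δQ/Q)² = (2·δw/w)² + (-3·δz/z)² + (3·δs/s)² + (−½·δq/q)²
  w term: (2×0.0170)² = 0.00116
  z term: (-3×0.0950)² = 0.0812
  s term: (3×0.0180)² = 0.00292
  q term: (-0.5×0.100)² = 0.00250
Total = 0.0878. Share from z = 0.0812/0.0878 = 0.925.

92.5%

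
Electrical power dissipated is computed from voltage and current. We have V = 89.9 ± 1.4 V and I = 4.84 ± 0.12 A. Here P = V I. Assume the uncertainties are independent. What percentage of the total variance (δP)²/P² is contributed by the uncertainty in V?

28.3%

(δP/P)² = (1·δV/V)² + (1·δI/I)²
  V term: (1×0.0156)² = 0.000243
  I term: (1×0.0248)² = 0.000615
Total = 0.000857. Share from V = 0.000243/0.000857 = 0.283.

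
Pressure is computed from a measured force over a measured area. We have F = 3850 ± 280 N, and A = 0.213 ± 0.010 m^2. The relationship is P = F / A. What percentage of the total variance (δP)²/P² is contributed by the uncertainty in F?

(δP/P)² = (1·δF/F)² + (-1·δA/A)²
  F term: (1×0.0727)² = 0.00529
  A term: (-1×0.0469)² = 0.00220
Total = 0.00749. Share from F = 0.00529/0.00749 = 0.706.

70.6%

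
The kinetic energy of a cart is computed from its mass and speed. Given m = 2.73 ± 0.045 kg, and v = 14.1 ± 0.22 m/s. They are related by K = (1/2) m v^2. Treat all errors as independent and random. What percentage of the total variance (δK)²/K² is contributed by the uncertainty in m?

21.8%

(δK/K)² = (1·δm/m)² + (2·δv/v)²
  m term: (1×0.0165)² = 0.000272
  v term: (2×0.0156)² = 0.000974
Total = 0.00125. Share from m = 0.000272/0.00125 = 0.218.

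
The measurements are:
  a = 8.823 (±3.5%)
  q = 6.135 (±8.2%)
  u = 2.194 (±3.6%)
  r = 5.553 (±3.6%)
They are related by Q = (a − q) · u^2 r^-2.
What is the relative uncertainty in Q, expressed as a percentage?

24.2%

Let w = a − q = 2.688. δw = √(δa² + δq²) = √(0.0954 + 0.253) = 0.590, so δw/w = 0.220.
Q is then a monomial in w, u, r:
δQ/Q = √((δw/w)² + (2·δu/u)² + (-2·δr/r)²) = √(0.0482 + 0.00518 + 0.00518) = 0.242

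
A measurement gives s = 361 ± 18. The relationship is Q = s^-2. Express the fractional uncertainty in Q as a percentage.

9.97%

Q ∝ s^-2, so δQ/Q = |-2| · δs/s = 2 × 0.0499 = 0.0997.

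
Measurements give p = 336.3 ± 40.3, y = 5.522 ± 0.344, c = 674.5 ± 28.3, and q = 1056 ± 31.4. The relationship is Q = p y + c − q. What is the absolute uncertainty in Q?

254

Let w = p·y = 1857. δw/w = √((1·δp/p)² + (1·δy/y)²) = √(0.0144 + 0.00388) = 0.135, so δw = 251.
Q = w + c − q: δQ = √(δw² + δc² + δq²) = √(62900 + 801 + 986) = 254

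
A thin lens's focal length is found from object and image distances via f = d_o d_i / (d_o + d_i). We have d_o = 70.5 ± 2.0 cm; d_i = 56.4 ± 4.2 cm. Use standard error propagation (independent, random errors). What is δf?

1.36 cm

∂f/∂d_o = (d_i/(d_o+d_i))² = 0.198;  ∂f/∂d_i = (d_o/(d_o+d_i))² = 0.309
δf = √((∂f/∂d_o · δd_o)² + (∂f/∂d_i · δd_i)²) = √(0.156 + 1.68) = 1.36 cm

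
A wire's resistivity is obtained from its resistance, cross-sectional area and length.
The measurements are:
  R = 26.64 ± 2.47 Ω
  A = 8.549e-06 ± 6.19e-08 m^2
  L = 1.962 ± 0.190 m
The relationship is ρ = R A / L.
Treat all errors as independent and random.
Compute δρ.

Products/powers → add relative errors in quadrature, weighted by exponent:
  (1·δR/R)² = (1×0.0927)² = 0.00860;  (1·δA/A)² = (1×0.00724)² = 5.24e-05;  (-1·δL/L)² = (-1×0.0968)² = 0.00938
δρ/ρ = √(0.0180) = 0.134
ρ = 0.0001161 Ω·m, so δρ = 0.134 × 0.0001161 = 1.56e-05 Ω·m.

1.56e-05 Ω·m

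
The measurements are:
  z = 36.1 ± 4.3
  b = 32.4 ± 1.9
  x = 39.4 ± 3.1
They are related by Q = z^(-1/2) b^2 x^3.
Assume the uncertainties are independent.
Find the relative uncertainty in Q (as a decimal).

Relative error in a monomial: (δQ/Q)² = Σ (nᵢ · δxᵢ/xᵢ)².
  (−½·δz/z)² = (-0.5×0.119)² = 0.00355;  (2·δb/b)² = (2×0.0586)² = 0.0138;  (3·δx/x)² = (3×0.0787)² = 0.0557
δQ/Q = √(0.0730) = 0.270

0.270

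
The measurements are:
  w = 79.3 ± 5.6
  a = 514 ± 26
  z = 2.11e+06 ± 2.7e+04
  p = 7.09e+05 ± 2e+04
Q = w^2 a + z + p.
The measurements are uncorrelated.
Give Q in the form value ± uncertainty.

(6.05 ± 0.486) × 10^6

Let h = w^2·a = 3.23e+06. δh/h = √((2·δw/w)² + (1·δa/a)²) = √(0.0199 + 0.00256) = 0.150, so δh = 4.85e+05.
Q = h + z + p: δQ = √(δh² + δz² + δp²) = √(2.35e+11 + 7.29e+08 + 4e+08) = 4.86e+05
Q = 6.05e+06.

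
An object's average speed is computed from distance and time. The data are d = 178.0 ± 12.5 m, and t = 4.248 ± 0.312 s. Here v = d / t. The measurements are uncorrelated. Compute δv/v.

v is a product of powers, so relative uncertainties combine in quadrature:
  (1·δd/d)² = (1×0.0702)² = 0.00493;  (-1·δt/t)² = (-1×0.0734)² = 0.00539
δv/v = √(0.0103) = 0.102

0.102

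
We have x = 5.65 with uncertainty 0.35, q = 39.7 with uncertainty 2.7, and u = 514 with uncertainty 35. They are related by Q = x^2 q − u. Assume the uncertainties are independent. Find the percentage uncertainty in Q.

24.2%

Let p = x^2·q = 1270. δp/p = √((2·δx/x)² + (1·δq/q)²) = √(0.0153 + 0.00463) = 0.141, so δp = 179.
Q = p − u: δQ = √(δp² + δu²) = √(32100 + 1220) = 183
Q = 753, so δQ/Q = 183/753 = 0.242.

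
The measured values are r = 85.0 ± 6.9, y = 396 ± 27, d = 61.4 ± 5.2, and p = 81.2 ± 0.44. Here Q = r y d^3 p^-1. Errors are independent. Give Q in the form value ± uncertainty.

(9.60 ± 2.64) × 10^7

Q is a product of powers, so relative uncertainties combine in quadrature:
  (1·δr/r)² = (1×0.0812)² = 0.00659;  (1·δy/y)² = (1×0.0682)² = 0.00465;  (3·δd/d)² = (3×0.0847)² = 0.0646;  (-1·δp/p)² = (-1×0.00542)² = 2.94e-05
δQ/Q = √(0.0758) = 0.275
Q = 9.6e+07, so δQ = 0.275 × 9.6e+07 = 2.64e+07.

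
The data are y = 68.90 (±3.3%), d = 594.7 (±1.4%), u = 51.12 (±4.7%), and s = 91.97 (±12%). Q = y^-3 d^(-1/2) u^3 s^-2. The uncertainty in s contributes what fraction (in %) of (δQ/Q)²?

(δQ/Q)² = (-3·δy/y)² + (−½·δd/d)² + (3·δu/u)² + (-2·δs/s)²
  y term: (-3×0.0330)² = 0.00980
  d term: (-0.5×0.0140)² = 4.9e-05
  u term: (3×0.0470)² = 0.0199
  s term: (-2×0.120)² = 0.0576
Total = 0.0873. Share from s = 0.0576/0.0873 = 0.660.

66.0%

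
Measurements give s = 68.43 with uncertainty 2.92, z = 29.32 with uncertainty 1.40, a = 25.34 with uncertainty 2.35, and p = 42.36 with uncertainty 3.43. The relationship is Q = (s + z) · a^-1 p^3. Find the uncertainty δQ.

76900

Let u = s + z = 97.75. δu = √(δs² + δz²) = √(8.53 + 1.96) = 3.24, so δu/u = 0.0331.
Q is then a monomial in u, a, p:
δQ/Q = √((δu/u)² + (-1·δa/a)² + (3·δp/p)²) = √(0.00110 + 0.00860 + 0.0590) = 0.262
Q = 293200, so δQ = 0.262 × 293200 = 76900.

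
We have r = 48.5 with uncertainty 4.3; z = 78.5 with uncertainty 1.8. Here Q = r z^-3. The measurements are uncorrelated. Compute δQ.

1.13e-05

Relative error in a monomial: (δQ/Q)² = Σ (nᵢ · δxᵢ/xᵢ)².
  (1·δr/r)² = (1×0.0887)² = 0.00786;  (-3·δz/z)² = (-3×0.0229)² = 0.00473
δQ/Q = √(0.0126) = 0.112
Q = 0.000100, so δQ = 0.112 × 0.000100 = 1.13e-05.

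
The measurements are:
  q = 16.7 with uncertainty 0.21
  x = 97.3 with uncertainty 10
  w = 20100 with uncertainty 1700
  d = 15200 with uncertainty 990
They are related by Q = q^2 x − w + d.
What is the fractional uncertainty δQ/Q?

0.157

Let p = q^2·x = 27100. δp/p = √((2·δq/q)² + (1·δx/x)²) = √(0.000633 + 0.0106) = 0.106, so δp = 2870.
Q = p − w + d: δQ = √(δp² + δw² + δd²) = √(8.24e+06 + 2.89e+06 + 9.8e+05) = 3480
Q = 22200, so δQ/Q = 3480/22200 = 0.157.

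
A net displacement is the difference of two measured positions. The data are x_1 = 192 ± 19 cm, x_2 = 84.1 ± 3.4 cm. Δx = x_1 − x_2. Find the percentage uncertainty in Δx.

17.9%

Sums and differences: (δΔx)² = Σ (cᵢ δxᵢ)².
  (δx_1)² = 361;  (δx_2)² = 11.6
δΔx = √(373) = 19.3 cm
Δx = 108 cm, so δΔx/Δx = 19.3/108 = 0.179.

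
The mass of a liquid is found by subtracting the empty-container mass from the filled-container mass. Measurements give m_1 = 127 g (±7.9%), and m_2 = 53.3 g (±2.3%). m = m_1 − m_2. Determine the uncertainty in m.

10.1 g

Sums and differences: (δm)² = Σ (cᵢ δxᵢ)².
  (δm_1)² = 101;  (δm_2)² = 1.50
δm = √(102) = 10.1 g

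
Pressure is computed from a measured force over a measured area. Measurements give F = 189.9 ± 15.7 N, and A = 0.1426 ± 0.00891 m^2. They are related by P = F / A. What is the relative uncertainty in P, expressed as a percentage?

Since P is a product/quotient, work with relative uncertainties:
  (1·δF/F)² = (1×0.0827)² = 0.00684;  (-1·δA/A)² = (-1×0.0625)² = 0.00390
δP/P = √(0.0107) = 0.104

10.4%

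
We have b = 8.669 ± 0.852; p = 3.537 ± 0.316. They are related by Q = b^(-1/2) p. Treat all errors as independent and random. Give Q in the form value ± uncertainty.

Each factor contributes (exponent × relative error)² to (δQ/Q)²:
  (−½·δb/b)² = (-0.5×0.0983)² = 0.00241;  (1·δp/p)² = (1×0.0893)² = 0.00798
δQ/Q = √(0.0104) = 0.102
Q = 1.201, so δQ = 0.102 × 1.201 = 0.122.

1.201 ± 0.122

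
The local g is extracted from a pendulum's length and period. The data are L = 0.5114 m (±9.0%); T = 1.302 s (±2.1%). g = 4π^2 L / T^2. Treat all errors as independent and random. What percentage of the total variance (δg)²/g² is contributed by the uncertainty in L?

(δg/g)² = (1·δL/L)² + (-2·δT/T)²
  L term: (1×0.0900)² = 0.00810
  T term: (-2×0.0210)² = 0.00176
Total = 0.00986. Share from L = 0.00810/0.00986 = 0.821.

82.1%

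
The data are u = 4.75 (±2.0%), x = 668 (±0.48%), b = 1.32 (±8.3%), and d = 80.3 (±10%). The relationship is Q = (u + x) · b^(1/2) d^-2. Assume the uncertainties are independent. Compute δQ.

0.0245

Let w = u + x = 673. δw = √(δu² + δx²) = √(0.00903 + 10.3) = 3.21, so δw/w = 0.00477.
Q is then a monomial in w, b, d:
δQ/Q = √((δw/w)² + (½·δb/b)² + (-2·δd/d)²) = √(2.27e-05 + 0.00172 + 0.0400) = 0.204
Q = 0.120, so δQ = 0.204 × 0.120 = 0.0245.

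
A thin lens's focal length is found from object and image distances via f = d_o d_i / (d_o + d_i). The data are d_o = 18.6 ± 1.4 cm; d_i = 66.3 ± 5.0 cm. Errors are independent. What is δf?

0.887 cm

∂f/∂d_o = (d_i/(d_o+d_i))² = 0.610;  ∂f/∂d_i = (d_o/(d_o+d_i))² = 0.0480
δf = √((∂f/∂d_o · δd_o)² + (∂f/∂d_i · δd_i)²) = √(0.729 + 0.0576) = 0.887 cm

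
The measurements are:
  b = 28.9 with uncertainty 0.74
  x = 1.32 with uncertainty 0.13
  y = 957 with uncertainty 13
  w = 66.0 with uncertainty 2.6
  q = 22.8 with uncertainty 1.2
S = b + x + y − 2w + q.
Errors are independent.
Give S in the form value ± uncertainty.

Each term contributes (cᵢ δxᵢ)² to (δS)²:
  (δb)² = 0.548;  (δx)² = 0.0169;  (δy)² = 169;  (2·δw)² = 27.0;  (δq)² = 1.44
δS = √(198) = 14.1
S = 878.

878 ± 14.1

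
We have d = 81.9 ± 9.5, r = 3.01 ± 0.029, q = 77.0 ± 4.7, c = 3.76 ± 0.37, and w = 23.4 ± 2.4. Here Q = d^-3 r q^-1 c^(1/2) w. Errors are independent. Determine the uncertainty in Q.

Products/powers → add relative errors in quadrature, weighted by exponent:
  (-3·δd/d)² = (-3×0.116)² = 0.121;  (1·δr/r)² = (1×0.00963)² = 9.28e-05;  (-1·δq/q)² = (-1×0.0610)² = 0.00373;  (½·δc/c)² = (0.5×0.0984)² = 0.00242;  (1·δw/w)² = (1×0.103)² = 0.0105
δQ/Q = √(0.138) = 0.371
Q = 3.23e-06, so δQ = 0.371 × 3.23e-06 = 1.2e-06.

1.2e-06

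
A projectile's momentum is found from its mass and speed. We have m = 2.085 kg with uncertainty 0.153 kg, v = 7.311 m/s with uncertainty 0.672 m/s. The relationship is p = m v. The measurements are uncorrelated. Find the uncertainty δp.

1.79 kg·m/s

Relative error in a monomial: (δp/p)² = Σ (nᵢ · δxᵢ/xᵢ)².
  (1·δm/m)² = (1×0.0734)² = 0.00538;  (1·δv/v)² = (1×0.0919)² = 0.00845
δp/p = √(0.0138) = 0.118
p = 15.24 kg·m/s, so δp = 0.118 × 15.24 = 1.79 kg·m/s.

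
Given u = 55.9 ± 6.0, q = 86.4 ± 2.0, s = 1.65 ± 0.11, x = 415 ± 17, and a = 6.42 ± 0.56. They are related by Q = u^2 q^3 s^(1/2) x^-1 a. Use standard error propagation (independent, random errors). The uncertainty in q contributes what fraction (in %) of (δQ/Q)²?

(δQ/Q)² = (2·δu/u)² + (3·δq/q)² + (½·δs/s)² + (-1·δx/x)² + (1·δa/a)²
  u term: (2×0.107)² = 0.0461
  q term: (3×0.0231)² = 0.00482
  s term: (0.5×0.0667)² = 0.00111
  x term: (-1×0.0410)² = 0.00168
  a term: (1×0.0872)² = 0.00761
Total = 0.0613. Share from q = 0.00482/0.0613 = 0.0787.

7.87%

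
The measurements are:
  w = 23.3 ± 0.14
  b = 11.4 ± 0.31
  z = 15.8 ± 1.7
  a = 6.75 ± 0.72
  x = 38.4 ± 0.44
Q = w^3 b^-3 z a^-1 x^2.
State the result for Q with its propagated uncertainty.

29500 ± 5140

Since Q is a product/quotient, work with relative uncertainties:
  (3·δw/w)² = (3×0.00601)² = 0.000325;  (-3·δb/b)² = (-3×0.0272)² = 0.00666;  (1·δz/z)² = (1×0.108)² = 0.0116;  (-1·δa/a)² = (-1×0.107)² = 0.0114;  (2·δx/x)² = (2×0.0115)² = 0.000525
δQ/Q = √(0.0305) = 0.175
Q = 29500, so δQ = 0.175 × 29500 = 5140.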